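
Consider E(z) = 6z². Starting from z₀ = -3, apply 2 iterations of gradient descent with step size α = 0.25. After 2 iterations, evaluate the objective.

864

E′(z) = 12z
z₁ = -3 − 0.25·(-36) = 6
z₂ = 6 − 0.25·72 = -12
E(-12) = 864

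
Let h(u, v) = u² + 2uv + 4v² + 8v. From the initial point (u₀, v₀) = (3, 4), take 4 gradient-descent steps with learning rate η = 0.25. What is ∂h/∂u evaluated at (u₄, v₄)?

∇h = (2u + 2v, 2u + 8v + 8)
Step 1: at (3, 4), ∇h = (14, 46) → (3, 4) − 0.25·(14, 46) = (-0.5, -7.5)
Step 2: at (-0.5, -7.5), ∇h = (-16, -53) → (-0.5, -7.5) − 0.25·(-16, -53) = (3.5, 5.75)
Step 3: at (3.5, 5.75), ∇h = (18.5, 61) → (3.5, 5.75) − 0.25·(18.5, 61) = (-1.125, -9.5)
Step 4: at (-1.125, -9.5), ∇h = (-21.25, -70.25) → (-1.125, -9.5) − 0.25·(-21.25, -70.25) = (4.1875, 8.0625)
∂h/∂u at (4.1875, 8.0625) = 24.5

24.5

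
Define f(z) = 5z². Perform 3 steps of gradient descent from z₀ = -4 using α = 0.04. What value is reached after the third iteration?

-0.864

f′(z) = 10z
Step 1: f′(-4) = -40; z₁ = -4 − 0.04·(-40) = -2.4
Step 2: f′(-2.4) = -24; z₂ = -2.4 − 0.04·(-24) = -1.44
Step 3: f′(-1.44) = -14.4; z₃ = -1.44 − 0.04·(-14.4) = -0.864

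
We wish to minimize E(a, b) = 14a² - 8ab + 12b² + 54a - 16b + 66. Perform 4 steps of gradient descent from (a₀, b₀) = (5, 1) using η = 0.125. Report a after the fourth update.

448.34375

∇E = (28a - 8b + 54, -8a + 24b - 16)
Step 1: at (5, 1), ∇E = (186, -32) → (5, 1) − 0.125·(186, -32) = (-18.25, 5)
Step 2: at (-18.25, 5), ∇E = (-497, 250) → (-18.25, 5) − 0.125·(-497, 250) = (43.875, -26.25)
Step 3: at (43.875, -26.25), ∇E = (1492.5, -997) → (43.875, -26.25) − 0.125·(1492.5, -997) = (-142.6875, 98.375)
Step 4: at (-142.6875, 98.375), ∇E = (-4728.25, 3486.5) → (-142.6875, 98.375) − 0.125·(-4728.25, 3486.5) = (448.34375, -337.4375)
a = 448.34375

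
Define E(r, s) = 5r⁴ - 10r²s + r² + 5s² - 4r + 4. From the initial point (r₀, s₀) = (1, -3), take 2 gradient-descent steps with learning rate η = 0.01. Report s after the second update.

∇E = (20r³ - 20rs + 2r - 4, -10r² + 10s)
Step 1: at (1, -3), ∇E = (78, -40) → (1, -3) − 0.01·(78, -40) = (0.22, -2.6)
Step 2: at (0.22, -2.6), ∇E = (8.09296, -26.484) → (0.22, -2.6) − 0.01·(8.09296, -26.484) = (0.1390704, -2.33516)
s = -2.33516

-2.33516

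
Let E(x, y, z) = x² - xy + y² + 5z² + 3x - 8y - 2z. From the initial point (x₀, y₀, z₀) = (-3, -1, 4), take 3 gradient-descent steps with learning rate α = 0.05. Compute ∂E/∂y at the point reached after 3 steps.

∇E = (2x - y + 3, -x + 2y - 8, 10z - 2)
(x₁, y₁, z₁) = (-3, -1, 4) − 0.05·(-2, -7, 38) = (-2.9, -0.65, 2.1)
(x₂, y₂, z₂) = (-2.9, -0.65, 2.1) − 0.05·(-2.15, -6.4, 19) = (-2.7925, -0.33, 1.15)
(x₃, y₃, z₃) = (-2.7925, -0.33, 1.15) − 0.05·(-2.255, -5.8675, 9.5) = (-2.67975, -0.036625, 0.675)
∂E/∂y at (-2.67975, -0.036625, 0.675) = -5.3935

-5.3935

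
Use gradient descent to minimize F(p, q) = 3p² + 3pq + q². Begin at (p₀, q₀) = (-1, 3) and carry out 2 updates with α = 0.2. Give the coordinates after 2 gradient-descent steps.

(-1.12, 2.4)

∇F = (6p + 3q, 3p + 2q)
(p₁, q₁) = (-1, 3) − 0.2·(3, 3) = (-1.6, 2.4)
(p₂, q₂) = (-1.6, 2.4) − 0.2·(-2.4, 0) = (-1.12, 2.4)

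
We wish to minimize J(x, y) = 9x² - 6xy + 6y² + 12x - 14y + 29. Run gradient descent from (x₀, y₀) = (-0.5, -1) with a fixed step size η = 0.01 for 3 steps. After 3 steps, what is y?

-0.40324

∇J = (18x - 6y + 12, -6x + 12y - 14)
(x₁, y₁) = (-0.5, -1) − 0.01·(9, -23) = (-0.59, -0.77)
(x₂, y₂) = (-0.59, -0.77) − 0.01·(6, -19.7) = (-0.65, -0.573)
(x₃, y₃) = (-0.65, -0.573) − 0.01·(3.738, -16.976) = (-0.68738, -0.40324)
y = -0.40324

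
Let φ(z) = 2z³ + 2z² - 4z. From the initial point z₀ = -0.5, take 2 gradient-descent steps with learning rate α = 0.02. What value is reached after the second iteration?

φ′(z) = 6z² + 4z - 4
Step 1: φ′(-0.5) = -4.5; z₁ = -0.5 − 0.02·(-4.5) = -0.41
Step 2: φ′(-0.41) = -4.6314; z₂ = -0.41 − 0.02·(-4.6314) = -0.317372

-0.317372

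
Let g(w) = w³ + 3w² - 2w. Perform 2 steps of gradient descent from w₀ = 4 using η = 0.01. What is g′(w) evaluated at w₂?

g′(w) = 3w² + 6w - 2
w₁ = 4 − 0.01·70 = 3.3
w₂ = 3.3 − 0.01·50.47 = 2.7953
g′(w) at (2.7953) = 38.21290627

38.21290627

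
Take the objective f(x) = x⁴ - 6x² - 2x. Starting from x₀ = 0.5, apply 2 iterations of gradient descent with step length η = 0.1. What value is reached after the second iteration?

f′(x) = 4x³ - 12x - 2
Step 1: f′(0.5) = -7.5; x₁ = 0.5 − 0.1·(-7.5) = 1.25
Step 2: f′(1.25) = -9.1875; x₂ = 1.25 − 0.1·(-9.1875) = 2.16875

2.16875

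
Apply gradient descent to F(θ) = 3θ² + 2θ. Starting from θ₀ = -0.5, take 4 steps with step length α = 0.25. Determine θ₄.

-0.34375

F′(θ) = 6θ + 2
θ₁ = -0.5 − 0.25·(-1) = -0.25
θ₂ = -0.25 − 0.25·0.5 = -0.375
θ₃ = -0.375 − 0.25·(-0.25) = -0.3125
θ₄ = -0.3125 − 0.25·0.125 = -0.34375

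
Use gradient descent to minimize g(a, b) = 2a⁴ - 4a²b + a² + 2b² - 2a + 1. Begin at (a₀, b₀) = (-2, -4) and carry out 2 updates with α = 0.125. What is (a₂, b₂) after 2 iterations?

(-3197.734375, 108.78125)

∇g = (8a³ - 8ab + 2a - 2, -4a² + 4b)
(a₁, b₁) = (-2, -4) − 0.125·(-134, -32) = (14.75, 0)
(a₂, b₂) = (14.75, 0) − 0.125·(25699.875, -870.25) = (-3197.734375, 108.78125)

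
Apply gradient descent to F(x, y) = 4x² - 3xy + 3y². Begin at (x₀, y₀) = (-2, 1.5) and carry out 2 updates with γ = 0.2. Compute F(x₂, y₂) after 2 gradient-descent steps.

36.072

∇F = (8x - 3y, -3x + 6y)
Step 1: at (-2, 1.5), ∇F = (-20.5, 15) → (-2, 1.5) − 0.2·(-20.5, 15) = (2.1, -1.5)
Step 2: at (2.1, -1.5), ∇F = (21.3, -15.3) → (2.1, -1.5) − 0.2·(21.3, -15.3) = (-2.16, 1.56)
F(-2.16, 1.56) = 36.072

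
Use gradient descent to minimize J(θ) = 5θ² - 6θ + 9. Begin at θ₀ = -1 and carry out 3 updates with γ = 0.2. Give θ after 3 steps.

2.2

J′(θ) = 10θ - 6
Step 1: J′(-1) = -16; θ₁ = -1 − 0.2·(-16) = 2.2
Step 2: J′(2.2) = 16; θ₂ = 2.2 − 0.2·16 = -1
Step 3: J′(-1) = -16; θ₃ = -1 − 0.2·(-16) = 2.2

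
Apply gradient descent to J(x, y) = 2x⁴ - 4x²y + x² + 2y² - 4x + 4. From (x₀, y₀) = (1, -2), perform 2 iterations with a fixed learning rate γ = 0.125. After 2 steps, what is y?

∇J = (8x³ - 8xy + 2x - 4, -4x² + 4y)
Step 1: at (1, -2), ∇J = (22, -12) → (1, -2) − 0.125·(22, -12) = (-1.75, -0.5)
Step 2: at (-1.75, -0.5), ∇J = (-57.375, -14.25) → (-1.75, -0.5) − 0.125·(-57.375, -14.25) = (5.421875, 1.28125)
y = 1.28125

1.28125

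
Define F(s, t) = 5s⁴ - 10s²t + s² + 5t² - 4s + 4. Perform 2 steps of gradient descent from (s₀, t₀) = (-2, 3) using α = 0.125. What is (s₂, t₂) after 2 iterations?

(-114, 18.9375)

∇F = (20s³ - 20st + 2s - 4, -10s² + 10t)
(s₁, t₁) = (-2, 3) − 0.125·(-48, -10) = (4, 4.25)
(s₂, t₂) = (4, 4.25) − 0.125·(944, -117.5) = (-114, 18.9375)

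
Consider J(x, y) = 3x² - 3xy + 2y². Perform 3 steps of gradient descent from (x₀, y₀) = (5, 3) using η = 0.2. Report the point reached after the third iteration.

(0.32, 1.44)

∇J = (6x - 3y, -3x + 4y)
Step 1: at (5, 3), ∇J = (21, -3) → (5, 3) − 0.2·(21, -3) = (0.8, 3.6)
Step 2: at (0.8, 3.6), ∇J = (-6, 12) → (0.8, 3.6) − 0.2·(-6, 12) = (2, 1.2)
Step 3: at (2, 1.2), ∇J = (8.4, -1.2) → (2, 1.2) − 0.2·(8.4, -1.2) = (0.32, 1.44)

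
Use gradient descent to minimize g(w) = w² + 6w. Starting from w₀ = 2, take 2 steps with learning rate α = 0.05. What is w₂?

1.05

g′(w) = 2w + 6
w₁ = 2 − 0.05·10 = 1.5
w₂ = 1.5 − 0.05·9 = 1.05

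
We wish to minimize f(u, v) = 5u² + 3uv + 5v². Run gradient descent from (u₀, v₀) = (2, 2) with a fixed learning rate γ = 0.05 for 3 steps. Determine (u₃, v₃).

(0.08575, 0.08575)

∇f = (10u + 3v, 3u + 10v)
(u₁, v₁) = (2, 2) − 0.05·(26, 26) = (0.7, 0.7)
(u₂, v₂) = (0.7, 0.7) − 0.05·(9.1, 9.1) = (0.245, 0.245)
(u₃, v₃) = (0.245, 0.245) − 0.05·(3.185, 3.185) = (0.08575, 0.08575)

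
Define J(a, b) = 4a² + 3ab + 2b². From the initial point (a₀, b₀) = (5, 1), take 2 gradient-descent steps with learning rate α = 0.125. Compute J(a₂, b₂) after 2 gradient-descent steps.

∇J = (8a + 3b, 3a + 4b)
Step 1: at (5, 1), ∇J = (43, 19) → (5, 1) − 0.125·(43, 19) = (-0.375, -1.375)
Step 2: at (-0.375, -1.375), ∇J = (-7.125, -6.625) → (-0.375, -1.375) − 0.125·(-7.125, -6.625) = (0.515625, -0.546875)
J(0.515625, -0.546875) = 0.815673828125

0.815673828125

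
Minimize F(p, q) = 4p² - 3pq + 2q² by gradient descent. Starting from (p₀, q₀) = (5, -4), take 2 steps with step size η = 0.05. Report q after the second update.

-1.6

∇F = (8p - 3q, -3p + 4q)
Step 1: at (5, -4), ∇F = (52, -31) → (5, -4) − 0.05·(52, -31) = (2.4, -2.45)
Step 2: at (2.4, -2.45), ∇F = (26.55, -17) → (2.4, -2.45) − 0.05·(26.55, -17) = (1.0725, -1.6)
q = -1.6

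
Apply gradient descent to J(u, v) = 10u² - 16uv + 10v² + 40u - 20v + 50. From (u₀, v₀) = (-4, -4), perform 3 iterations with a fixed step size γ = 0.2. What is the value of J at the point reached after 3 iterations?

∇J = (20u - 16v + 40, -16u + 20v - 20)
Step 1: at (-4, -4), ∇J = (24, -36) → (-4, -4) − 0.2·(24, -36) = (-8.8, 3.2)
Step 2: at (-8.8, 3.2), ∇J = (-187.2, 184.8) → (-8.8, 3.2) − 0.2·(-187.2, 184.8) = (28.64, -33.76)
Step 3: at (28.64, -33.76), ∇J = (1152.96, -1153.44) → (28.64, -33.76) − 0.2·(1152.96, -1153.44) = (-201.952, 196.928)
J(-201.952, 196.928) = 1420005.890176

1420005.890176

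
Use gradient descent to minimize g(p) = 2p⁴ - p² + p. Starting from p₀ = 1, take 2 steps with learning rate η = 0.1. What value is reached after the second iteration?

g′(p) = 8p³ - 2p + 1
Step 1: g′(1) = 7; p₁ = 1 − 0.1·7 = 0.3
Step 2: g′(0.3) = 0.616; p₂ = 0.3 − 0.1·0.616 = 0.2384

0.2384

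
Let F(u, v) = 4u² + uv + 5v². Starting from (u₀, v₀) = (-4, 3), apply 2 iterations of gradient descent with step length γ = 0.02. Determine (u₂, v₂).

∇F = (8u + v, u + 10v)
Step 1: at (-4, 3), ∇F = (-29, 26) → (-4, 3) − 0.02·(-29, 26) = (-3.42, 2.48)
Step 2: at (-3.42, 2.48), ∇F = (-24.88, 21.38) → (-3.42, 2.48) − 0.02·(-24.88, 21.38) = (-2.9224, 2.0524)

(-2.9224, 2.0524)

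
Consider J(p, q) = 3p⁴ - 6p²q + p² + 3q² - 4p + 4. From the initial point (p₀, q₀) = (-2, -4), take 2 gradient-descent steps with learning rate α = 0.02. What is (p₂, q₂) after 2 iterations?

(-1.3792, -2.1952)

∇J = (12p³ - 12pq + 2p - 4, -6p² + 6q)
Step 1: at (-2, -4), ∇J = (-200, -48) → (-2, -4) − 0.02·(-200, -48) = (2, -3.04)
Step 2: at (2, -3.04), ∇J = (168.96, -42.24) → (2, -3.04) − 0.02·(168.96, -42.24) = (-1.3792, -2.1952)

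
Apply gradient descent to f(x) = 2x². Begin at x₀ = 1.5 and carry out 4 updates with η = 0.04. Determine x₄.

f′(x) = 4x
Step 1: f′(1.5) = 6; x₁ = 1.5 − 0.04·6 = 1.26
Step 2: f′(1.26) = 5.04; x₂ = 1.26 − 0.04·5.04 = 1.0584
Step 3: f′(1.0584) = 4.2336; x₃ = 1.0584 − 0.04·4.2336 = 0.889056
Step 4: f′(0.889056) = 3.556224; x₄ = 0.889056 − 0.04·3.556224 = 0.74680704

0.74680704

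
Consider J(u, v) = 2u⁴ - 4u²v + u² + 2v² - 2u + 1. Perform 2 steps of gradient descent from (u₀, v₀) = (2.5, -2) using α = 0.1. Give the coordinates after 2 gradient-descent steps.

∇J = (8u³ - 8uv + 2u - 2, -4u² + 4v)
Step 1: at (2.5, -2), ∇J = (168, -33) → (2.5, -2) − 0.1·(168, -33) = (-14.3, 1.3)
Step 2: at (-14.3, 1.3), ∇J = (-23275.536, -812.76) → (-14.3, 1.3) − 0.1·(-23275.536, -812.76) = (2313.2536, 82.576)

(2313.2536, 82.576)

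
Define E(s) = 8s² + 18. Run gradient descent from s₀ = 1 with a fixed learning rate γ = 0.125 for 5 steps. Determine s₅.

-1

E′(s) = 16s
Step 1: E′(1) = 16; s₁ = 1 − 0.125·16 = -1
Step 2: E′(-1) = -16; s₂ = -1 − 0.125·(-16) = 1
Step 3: E′(1) = 16; s₃ = 1 − 0.125·16 = -1
Step 4: E′(-1) = -16; s₄ = -1 − 0.125·(-16) = 1
Step 5: E′(1) = 16; s₅ = 1 − 0.125·16 = -1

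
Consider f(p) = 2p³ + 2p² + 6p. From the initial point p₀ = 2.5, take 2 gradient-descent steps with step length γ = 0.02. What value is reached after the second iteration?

f′(p) = 6p² + 4p + 6
p₁ = 2.5 − 0.02·53.5 = 1.43
p₂ = 1.43 − 0.02·23.9894 = 0.950212

0.950212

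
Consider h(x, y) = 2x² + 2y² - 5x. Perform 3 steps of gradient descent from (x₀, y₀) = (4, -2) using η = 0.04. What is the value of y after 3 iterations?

∇h = (4x - 5, 4y)
Step 1: at (4, -2), ∇h = (11, -8) → (4, -2) − 0.04·(11, -8) = (3.56, -1.68)
Step 2: at (3.56, -1.68), ∇h = (9.24, -6.72) → (3.56, -1.68) − 0.04·(9.24, -6.72) = (3.1904, -1.4112)
Step 3: at (3.1904, -1.4112), ∇h = (7.7616, -5.6448) → (3.1904, -1.4112) − 0.04·(7.7616, -5.6448) = (2.879936, -1.185408)
y = -1.185408

-1.185408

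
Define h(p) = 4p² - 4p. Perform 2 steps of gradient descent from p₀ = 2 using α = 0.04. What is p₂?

1.1936

h′(p) = 8p - 4
Step 1: h′(2) = 12; p₁ = 2 − 0.04·12 = 1.52
Step 2: h′(1.52) = 8.16; p₂ = 1.52 − 0.04·8.16 = 1.1936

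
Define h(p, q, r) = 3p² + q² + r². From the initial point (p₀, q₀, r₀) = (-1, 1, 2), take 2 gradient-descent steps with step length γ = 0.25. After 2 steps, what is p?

-0.25

∇h = (6p, 2q, 2r)
Step 1: at (-1, 1, 2), ∇h = (-6, 2, 4) → (-1, 1, 2) − 0.25·(-6, 2, 4) = (0.5, 0.5, 1)
Step 2: at (0.5, 0.5, 1), ∇h = (3, 1, 2) → (0.5, 0.5, 1) − 0.25·(3, 1, 2) = (-0.25, 0.25, 0.5)
p = -0.25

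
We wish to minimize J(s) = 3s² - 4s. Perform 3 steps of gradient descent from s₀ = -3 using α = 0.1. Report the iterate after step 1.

-0.8

J′(s) = 6s - 4
s₁ = -3 − 0.1·(-22) = -0.8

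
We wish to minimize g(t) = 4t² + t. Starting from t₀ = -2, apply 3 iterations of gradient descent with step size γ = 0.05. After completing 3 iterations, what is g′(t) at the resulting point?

-3.24

g′(t) = 8t + 1
t₁ = -2 − 0.05·(-15) = -1.25
t₂ = -1.25 − 0.05·(-9) = -0.8
t₃ = -0.8 − 0.05·(-5.4) = -0.53
g′(t) at (-0.53) = -3.24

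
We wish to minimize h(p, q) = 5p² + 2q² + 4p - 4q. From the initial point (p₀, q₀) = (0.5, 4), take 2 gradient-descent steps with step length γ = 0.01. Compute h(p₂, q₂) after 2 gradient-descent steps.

15.14544308

∇h = (10p + 4, 4q - 4)
Step 1: at (0.5, 4), ∇h = (9, 12) → (0.5, 4) − 0.01·(9, 12) = (0.41, 3.88)
Step 2: at (0.41, 3.88), ∇h = (8.1, 11.52) → (0.41, 3.88) − 0.01·(8.1, 11.52) = (0.329, 3.7648)
h(0.329, 3.7648) = 15.14544308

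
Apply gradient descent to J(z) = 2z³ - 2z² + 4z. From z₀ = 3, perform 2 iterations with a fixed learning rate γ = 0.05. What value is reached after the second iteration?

0.493

J′(z) = 6z² - 4z + 4
Step 1: J′(3) = 46; z₁ = 3 − 0.05·46 = 0.7
Step 2: J′(0.7) = 4.14; z₂ = 0.7 − 0.05·4.14 = 0.493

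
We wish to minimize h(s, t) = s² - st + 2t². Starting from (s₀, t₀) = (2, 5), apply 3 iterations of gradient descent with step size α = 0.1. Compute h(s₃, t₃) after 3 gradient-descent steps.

4.976323

∇h = (2s - t, -s + 4t)
Step 1: at (2, 5), ∇h = (-1, 18) → (2, 5) − 0.1·(-1, 18) = (2.1, 3.2)
Step 2: at (2.1, 3.2), ∇h = (1, 10.7) → (2.1, 3.2) − 0.1·(1, 10.7) = (2, 2.13)
Step 3: at (2, 2.13), ∇h = (1.87, 6.52) → (2, 2.13) − 0.1·(1.87, 6.52) = (1.813, 1.478)
h(1.813, 1.478) = 4.976323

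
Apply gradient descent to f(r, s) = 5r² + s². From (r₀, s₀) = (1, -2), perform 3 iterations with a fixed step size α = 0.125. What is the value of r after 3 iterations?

∇f = (10r, 2s)
Step 1: at (1, -2), ∇f = (10, -4) → (1, -2) − 0.125·(10, -4) = (-0.25, -1.5)
Step 2: at (-0.25, -1.5), ∇f = (-2.5, -3) → (-0.25, -1.5) − 0.125·(-2.5, -3) = (0.0625, -1.125)
Step 3: at (0.0625, -1.125), ∇f = (0.625, -2.25) → (0.0625, -1.125) − 0.125·(0.625, -2.25) = (-0.015625, -0.84375)
r = -0.015625

-0.015625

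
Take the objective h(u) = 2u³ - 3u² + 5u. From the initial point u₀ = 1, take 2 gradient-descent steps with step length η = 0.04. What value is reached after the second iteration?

0.6384

h′(u) = 6u² - 6u + 5
u₁ = 1 − 0.04·5 = 0.8
u₂ = 0.8 − 0.04·4.04 = 0.6384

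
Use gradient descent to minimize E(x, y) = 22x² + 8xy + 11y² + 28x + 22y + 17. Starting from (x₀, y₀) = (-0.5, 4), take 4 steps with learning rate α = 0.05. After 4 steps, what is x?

3.9148

∇E = (44x + 8y + 28, 8x + 22y + 22)
Step 1: at (-0.5, 4), ∇E = (38, 106) → (-0.5, 4) − 0.05·(38, 106) = (-2.4, -1.3)
Step 2: at (-2.4, -1.3), ∇E = (-88, -25.8) → (-2.4, -1.3) − 0.05·(-88, -25.8) = (2, -0.01)
Step 3: at (2, -0.01), ∇E = (115.92, 37.78) → (2, -0.01) − 0.05·(115.92, 37.78) = (-3.796, -1.899)
Step 4: at (-3.796, -1.899), ∇E = (-154.216, -50.146) → (-3.796, -1.899) − 0.05·(-154.216, -50.146) = (3.9148, 0.6083)
x = 3.9148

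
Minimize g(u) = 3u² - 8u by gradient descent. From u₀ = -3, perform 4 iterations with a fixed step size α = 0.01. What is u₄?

-2.04991216

g′(u) = 6u - 8
u₁ = -3 − 0.01·(-26) = -2.74
u₂ = -2.74 − 0.01·(-24.44) = -2.4956
u₃ = -2.4956 − 0.01·(-22.9736) = -2.265864
u₄ = -2.265864 − 0.01·(-21.595184) = -2.04991216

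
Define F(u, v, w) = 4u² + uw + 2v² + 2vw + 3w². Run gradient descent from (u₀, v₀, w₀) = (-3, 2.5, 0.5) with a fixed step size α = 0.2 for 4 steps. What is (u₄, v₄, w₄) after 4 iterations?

∇F = (8u + w, 4v + 2w, u + 2v + 6w)
(u₁, v₁, w₁) = (-3, 2.5, 0.5) − 0.2·(-23.5, 11, 5) = (1.7, 0.3, -0.5)
(u₂, v₂, w₂) = (1.7, 0.3, -0.5) − 0.2·(13.1, 0.2, -0.7) = (-0.92, 0.26, -0.36)
(u₃, v₃, w₃) = (-0.92, 0.26, -0.36) − 0.2·(-7.72, 0.32, -2.56) = (0.624, 0.196, 0.152)
(u₄, v₄, w₄) = (0.624, 0.196, 0.152) − 0.2·(5.144, 1.088, 1.928) = (-0.4048, -0.0216, -0.2336)

(-0.4048, -0.0216, -0.2336)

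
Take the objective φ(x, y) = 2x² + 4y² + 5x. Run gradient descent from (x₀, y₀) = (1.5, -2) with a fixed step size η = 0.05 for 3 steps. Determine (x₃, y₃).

∇φ = (4x + 5, 8y)
(x₁, y₁) = (1.5, -2) − 0.05·(11, -16) = (0.95, -1.2)
(x₂, y₂) = (0.95, -1.2) − 0.05·(8.8, -9.6) = (0.51, -0.72)
(x₃, y₃) = (0.51, -0.72) − 0.05·(7.04, -5.76) = (0.158, -0.432)

(0.158, -0.432)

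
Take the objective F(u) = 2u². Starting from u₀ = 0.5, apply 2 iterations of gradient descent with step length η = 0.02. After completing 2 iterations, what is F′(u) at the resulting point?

1.6928

F′(u) = 4u
u₁ = 0.5 − 0.02·2 = 0.46
u₂ = 0.46 − 0.02·1.84 = 0.4232
F′(u) at (0.4232) = 1.6928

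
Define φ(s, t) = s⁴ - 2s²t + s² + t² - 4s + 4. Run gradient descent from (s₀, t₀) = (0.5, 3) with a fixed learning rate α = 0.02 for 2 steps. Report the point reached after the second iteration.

(0.85404296, 2.792356)

∇φ = (4s³ - 4st + 2s - 4, -2s² + 2t)
(s₁, t₁) = (0.5, 3) − 0.02·(-8.5, 5.5) = (0.67, 2.89)
(s₂, t₂) = (0.67, 2.89) − 0.02·(-9.202148, 4.8822) = (0.85404296, 2.792356)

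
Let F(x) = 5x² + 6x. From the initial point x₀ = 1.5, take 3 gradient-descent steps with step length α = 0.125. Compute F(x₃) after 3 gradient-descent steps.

F′(x) = 10x + 6
x₁ = 1.5 − 0.125·21 = -1.125
x₂ = -1.125 − 0.125·(-5.25) = -0.46875
x₃ = -0.46875 − 0.125·1.3125 = -0.6328125
F(-0.6328125) = -1.79461669921875

-1.79461669921875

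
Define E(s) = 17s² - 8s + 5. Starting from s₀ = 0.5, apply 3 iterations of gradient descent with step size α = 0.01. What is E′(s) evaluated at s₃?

2.587464

E′(s) = 34s - 8
s₁ = 0.5 − 0.01·9 = 0.41
s₂ = 0.41 − 0.01·5.94 = 0.3506
s₃ = 0.3506 − 0.01·3.9204 = 0.311396
E′(s) at (0.311396) = 2.587464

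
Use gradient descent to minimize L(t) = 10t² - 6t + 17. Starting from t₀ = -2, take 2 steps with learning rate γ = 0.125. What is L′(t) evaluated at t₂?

-103.5

L′(t) = 20t - 6
Step 1: L′(-2) = -46; t₁ = -2 − 0.125·(-46) = 3.75
Step 2: L′(3.75) = 69; t₂ = 3.75 − 0.125·69 = -4.875
L′(t) at (-4.875) = -103.5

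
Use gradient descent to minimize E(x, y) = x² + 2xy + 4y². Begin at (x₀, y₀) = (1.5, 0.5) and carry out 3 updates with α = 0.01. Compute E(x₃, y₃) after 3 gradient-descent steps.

∇E = (2x + 2y, 2x + 8y)
(x₁, y₁) = (1.5, 0.5) − 0.01·(4, 7) = (1.46, 0.43)
(x₂, y₂) = (1.46, 0.43) − 0.01·(3.78, 6.36) = (1.4222, 0.3664)
(x₃, y₃) = (1.4222, 0.3664) − 0.01·(3.5772, 5.7756) = (1.386428, 0.308644)
E(1.386428, 0.308644) = 3.159052441392

3.159052441392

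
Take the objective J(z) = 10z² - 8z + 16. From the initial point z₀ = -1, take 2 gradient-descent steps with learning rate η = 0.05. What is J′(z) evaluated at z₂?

J′(z) = 20z - 8
Step 1: J′(-1) = -28; z₁ = -1 − 0.05·(-28) = 0.4
Step 2: J′(0.4) = 0; z₂ = 0.4 − 0.05·0 = 0.4
J′(z) at (0.4) = 0

0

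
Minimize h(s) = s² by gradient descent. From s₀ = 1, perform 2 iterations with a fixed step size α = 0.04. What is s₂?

h′(s) = 2s
s₁ = 1 − 0.04·2 = 0.92
s₂ = 0.92 − 0.04·1.84 = 0.8464

0.8464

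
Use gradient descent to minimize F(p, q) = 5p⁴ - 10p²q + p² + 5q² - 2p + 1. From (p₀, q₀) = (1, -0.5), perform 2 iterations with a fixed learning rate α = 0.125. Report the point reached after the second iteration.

∇F = (20p³ - 20pq + 2p - 2, -10p² + 10q)
(p₁, q₁) = (1, -0.5) − 0.125·(30, -15) = (-2.75, 1.375)
(p₂, q₂) = (-2.75, 1.375) − 0.125·(-347.8125, -61.875) = (40.7265625, 9.109375)

(40.7265625, 9.109375)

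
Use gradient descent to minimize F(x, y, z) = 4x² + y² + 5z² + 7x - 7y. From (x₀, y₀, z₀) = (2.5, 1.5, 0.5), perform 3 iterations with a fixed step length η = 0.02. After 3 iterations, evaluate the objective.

4.152227724288

∇F = (8x + 7, 2y - 7, 10z)
(x₁, y₁, z₁) = (2.5, 1.5, 0.5) − 0.02·(27, -4, 5) = (1.96, 1.58, 0.4)
(x₂, y₂, z₂) = (1.96, 1.58, 0.4) − 0.02·(22.68, -3.84, 4) = (1.5064, 1.6568, 0.32)
(x₃, y₃, z₃) = (1.5064, 1.6568, 0.32) − 0.02·(19.0512, -3.6864, 3.2) = (1.125376, 1.730528, 0.256)
F(1.125376, 1.730528, 0.256) = 4.152227724288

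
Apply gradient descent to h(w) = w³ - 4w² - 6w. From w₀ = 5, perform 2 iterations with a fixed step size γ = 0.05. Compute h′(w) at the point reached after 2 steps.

h′(w) = 3w² - 8w - 6
Step 1: h′(5) = 29; w₁ = 5 − 0.05·29 = 3.55
Step 2: h′(3.55) = 3.4075; w₂ = 3.55 − 0.05·3.4075 = 3.379625
h′(w) at (3.379625) = 1.228595421875

1.228595421875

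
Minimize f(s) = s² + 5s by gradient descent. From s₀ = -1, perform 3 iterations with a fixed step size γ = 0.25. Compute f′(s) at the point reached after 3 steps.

0.375

f′(s) = 2s + 5
s₁ = -1 − 0.25·3 = -1.75
s₂ = -1.75 − 0.25·1.5 = -2.125
s₃ = -2.125 − 0.25·0.75 = -2.3125
f′(s) at (-2.3125) = 0.375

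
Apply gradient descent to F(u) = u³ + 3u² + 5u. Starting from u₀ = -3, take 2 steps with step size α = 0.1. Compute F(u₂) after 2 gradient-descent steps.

-370.229418432

F′(u) = 3u² + 6u + 5
u₁ = -3 − 0.1·14 = -4.4
u₂ = -4.4 − 0.1·36.68 = -8.068
F(-8.068) = -370.229418432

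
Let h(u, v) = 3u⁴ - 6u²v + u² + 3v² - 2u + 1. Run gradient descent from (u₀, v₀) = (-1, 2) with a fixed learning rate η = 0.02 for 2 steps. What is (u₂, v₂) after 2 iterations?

∇h = (12u³ - 12uv + 2u - 2, -6u² + 6v)
(u₁, v₁) = (-1, 2) − 0.02·(8, 6) = (-1.16, 1.88)
(u₂, v₂) = (-1.16, 1.88) − 0.02·(3.118848, 3.2064) = (-1.22237696, 1.815872)

(-1.22237696, 1.815872)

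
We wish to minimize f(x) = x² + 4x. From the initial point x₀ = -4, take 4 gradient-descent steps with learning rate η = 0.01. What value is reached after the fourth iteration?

-3.84473632

f′(x) = 2x + 4
x₁ = -4 − 0.01·(-4) = -3.96
x₂ = -3.96 − 0.01·(-3.92) = -3.9208
x₃ = -3.9208 − 0.01·(-3.8416) = -3.882384
x₄ = -3.882384 − 0.01·(-3.764768) = -3.84473632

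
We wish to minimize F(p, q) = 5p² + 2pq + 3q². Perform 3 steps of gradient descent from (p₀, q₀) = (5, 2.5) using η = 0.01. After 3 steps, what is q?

1.82524

∇F = (10p + 2q, 2p + 6q)
Step 1: at (5, 2.5), ∇F = (55, 25) → (5, 2.5) − 0.01·(55, 25) = (4.45, 2.25)
Step 2: at (4.45, 2.25), ∇F = (49, 22.4) → (4.45, 2.25) − 0.01·(49, 22.4) = (3.96, 2.026)
Step 3: at (3.96, 2.026), ∇F = (43.652, 20.076) → (3.96, 2.026) − 0.01·(43.652, 20.076) = (3.52348, 1.82524)
q = 1.82524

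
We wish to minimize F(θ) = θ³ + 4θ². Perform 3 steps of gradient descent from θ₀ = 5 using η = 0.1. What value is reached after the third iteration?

-61.3851875

F′(θ) = 3θ² + 8θ
Step 1: F′(5) = 115; θ₁ = 5 − 0.1·115 = -6.5
Step 2: F′(-6.5) = 74.75; θ₂ = -6.5 − 0.1·74.75 = -13.975
Step 3: F′(-13.975) = 474.101875; θ₃ = -13.975 − 0.1·474.101875 = -61.3851875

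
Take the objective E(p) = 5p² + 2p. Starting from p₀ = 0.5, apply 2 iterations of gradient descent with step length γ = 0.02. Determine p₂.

E′(p) = 10p + 2
Step 1: E′(0.5) = 7; p₁ = 0.5 − 0.02·7 = 0.36
Step 2: E′(0.36) = 5.6; p₂ = 0.36 − 0.02·5.6 = 0.248

0.248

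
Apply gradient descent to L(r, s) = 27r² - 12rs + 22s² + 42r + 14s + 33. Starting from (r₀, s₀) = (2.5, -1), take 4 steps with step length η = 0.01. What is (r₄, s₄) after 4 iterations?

∇L = (54r - 12s + 42, -12r + 44s + 14)
Step 1: at (2.5, -1), ∇L = (189, -60) → (2.5, -1) − 0.01·(189, -60) = (0.61, -0.4)
Step 2: at (0.61, -0.4), ∇L = (79.74, -10.92) → (0.61, -0.4) − 0.01·(79.74, -10.92) = (-0.1874, -0.2908)
Step 3: at (-0.1874, -0.2908), ∇L = (35.37, 3.4536) → (-0.1874, -0.2908) − 0.01·(35.37, 3.4536) = (-0.5411, -0.325336)
Step 4: at (-0.5411, -0.325336), ∇L = (16.684632, 6.178416) → (-0.5411, -0.325336) − 0.01·(16.684632, 6.178416) = (-0.70794632, -0.38712016)

(-0.70794632, -0.38712016)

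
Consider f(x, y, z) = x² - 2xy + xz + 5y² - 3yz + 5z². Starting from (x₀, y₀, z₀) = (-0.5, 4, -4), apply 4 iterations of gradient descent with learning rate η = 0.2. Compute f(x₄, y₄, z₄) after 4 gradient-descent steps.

∇f = (2x - 2y + z, -2x + 10y - 3z, x - 3y + 10z)
(x₁, y₁, z₁) = (-0.5, 4, -4) − 0.2·(-13, 53, -52.5) = (2.1, -6.6, 6.5)
(x₂, y₂, z₂) = (2.1, -6.6, 6.5) − 0.2·(23.9, -89.7, 86.9) = (-2.68, 11.34, -10.88)
(x₃, y₃, z₃) = (-2.68, 11.34, -10.88) − 0.2·(-38.92, 151.4, -145.5) = (5.104, -18.94, 18.22)
(x₄, y₄, z₄) = (5.104, -18.94, 18.22) − 0.2·(66.308, -254.268, 244.124) = (-8.1576, 31.9136, -30.6048)
f(-8.1576, 31.9136, -30.6048) = 13542.6711968

13542.6711968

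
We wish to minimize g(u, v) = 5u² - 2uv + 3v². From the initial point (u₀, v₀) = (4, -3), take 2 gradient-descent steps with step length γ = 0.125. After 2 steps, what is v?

-0.375

∇g = (10u - 2v, -2u + 6v)
Step 1: at (4, -3), ∇g = (46, -26) → (4, -3) − 0.125·(46, -26) = (-1.75, 0.25)
Step 2: at (-1.75, 0.25), ∇g = (-18, 5) → (-1.75, 0.25) − 0.125·(-18, 5) = (0.5, -0.375)
v = -0.375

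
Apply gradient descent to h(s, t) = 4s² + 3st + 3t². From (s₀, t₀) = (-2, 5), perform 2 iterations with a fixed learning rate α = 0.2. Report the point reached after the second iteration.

(0.96, 1.04)

∇h = (8s + 3t, 3s + 6t)
Step 1: at (-2, 5), ∇h = (-1, 24) → (-2, 5) − 0.2·(-1, 24) = (-1.8, 0.2)
Step 2: at (-1.8, 0.2), ∇h = (-13.8, -4.2) → (-1.8, 0.2) − 0.2·(-13.8, -4.2) = (0.96, 1.04)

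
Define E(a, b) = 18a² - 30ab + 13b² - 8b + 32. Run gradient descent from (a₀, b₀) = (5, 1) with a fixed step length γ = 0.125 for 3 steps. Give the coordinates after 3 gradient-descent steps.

(-735.390625, 629.921875)

∇E = (36a - 30b, -30a + 26b - 8)
(a₁, b₁) = (5, 1) − 0.125·(150, -132) = (-13.75, 17.5)
(a₂, b₂) = (-13.75, 17.5) − 0.125·(-1020, 859.5) = (113.75, -89.9375)
(a₃, b₃) = (113.75, -89.9375) − 0.125·(6793.125, -5758.875) = (-735.390625, 629.921875)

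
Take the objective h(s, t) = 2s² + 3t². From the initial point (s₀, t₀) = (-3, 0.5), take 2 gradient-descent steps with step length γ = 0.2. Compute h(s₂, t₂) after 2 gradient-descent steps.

0.03

∇h = (4s, 6t)
Step 1: at (-3, 0.5), ∇h = (-12, 3) → (-3, 0.5) − 0.2·(-12, 3) = (-0.6, -0.1)
Step 2: at (-0.6, -0.1), ∇h = (-2.4, -0.6) → (-0.6, -0.1) − 0.2·(-2.4, -0.6) = (-0.12, 0.02)
h(-0.12, 0.02) = 0.03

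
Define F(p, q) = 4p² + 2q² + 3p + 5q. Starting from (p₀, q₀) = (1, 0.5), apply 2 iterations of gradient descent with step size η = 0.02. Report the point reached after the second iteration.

(0.5952, 0.2312)

∇F = (8p + 3, 4q + 5)
(p₁, q₁) = (1, 0.5) − 0.02·(11, 7) = (0.78, 0.36)
(p₂, q₂) = (0.78, 0.36) − 0.02·(9.24, 6.44) = (0.5952, 0.2312)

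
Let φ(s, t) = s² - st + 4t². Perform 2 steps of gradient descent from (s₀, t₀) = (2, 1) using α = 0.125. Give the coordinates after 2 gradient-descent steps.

(1.25, 0.203125)

∇φ = (2s - t, -s + 8t)
Step 1: at (2, 1), ∇φ = (3, 6) → (2, 1) − 0.125·(3, 6) = (1.625, 0.25)
Step 2: at (1.625, 0.25), ∇φ = (3, 0.375) → (1.625, 0.25) − 0.125·(3, 0.375) = (1.25, 0.203125)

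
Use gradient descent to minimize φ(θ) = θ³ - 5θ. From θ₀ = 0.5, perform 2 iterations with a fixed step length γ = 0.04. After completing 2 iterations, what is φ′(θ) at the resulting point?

-3.001785675728

φ′(θ) = 3θ² - 5
θ₁ = 0.5 − 0.04·(-4.25) = 0.67
θ₂ = 0.67 − 0.04·(-3.6533) = 0.816132
φ′(θ) at (0.816132) = -3.001785675728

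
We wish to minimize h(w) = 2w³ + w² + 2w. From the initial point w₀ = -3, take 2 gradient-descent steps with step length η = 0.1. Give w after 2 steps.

h′(w) = 6w² + 2w + 2
Step 1: h′(-3) = 50; w₁ = -3 − 0.1·50 = -8
Step 2: h′(-8) = 370; w₂ = -8 − 0.1·370 = -45

-45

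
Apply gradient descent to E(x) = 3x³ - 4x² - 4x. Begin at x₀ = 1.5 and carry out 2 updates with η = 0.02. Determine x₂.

E′(x) = 9x² - 8x - 4
x₁ = 1.5 − 0.02·4.25 = 1.415
x₂ = 1.415 − 0.02·2.700025 = 1.3609995

1.3609995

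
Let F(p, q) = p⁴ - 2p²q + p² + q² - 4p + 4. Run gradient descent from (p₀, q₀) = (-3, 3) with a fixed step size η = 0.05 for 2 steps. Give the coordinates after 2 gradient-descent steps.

∇F = (4p³ - 4pq + 2p - 4, -2p² + 2q)
Step 1: at (-3, 3), ∇F = (-82, -12) → (-3, 3) − 0.05·(-82, -12) = (1.1, 3.6)
Step 2: at (1.1, 3.6), ∇F = (-12.316, 4.78) → (1.1, 3.6) − 0.05·(-12.316, 4.78) = (1.7158, 3.361)

(1.7158, 3.361)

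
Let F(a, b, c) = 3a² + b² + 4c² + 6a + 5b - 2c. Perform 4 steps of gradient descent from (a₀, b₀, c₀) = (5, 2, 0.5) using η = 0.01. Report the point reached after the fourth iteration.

(3.68449376, 1.65065672, 0.42909824)

∇F = (6a + 6, 2b + 5, 8c - 2)
(a₁, b₁, c₁) = (5, 2, 0.5) − 0.01·(36, 9, 2) = (4.64, 1.91, 0.48)
(a₂, b₂, c₂) = (4.64, 1.91, 0.48) − 0.01·(33.84, 8.82, 1.84) = (4.3016, 1.8218, 0.4616)
(a₃, b₃, c₃) = (4.3016, 1.8218, 0.4616) − 0.01·(31.8096, 8.6436, 1.6928) = (3.983504, 1.735364, 0.444672)
(a₄, b₄, c₄) = (3.983504, 1.735364, 0.444672) − 0.01·(29.901024, 8.470728, 1.557376) = (3.68449376, 1.65065672, 0.42909824)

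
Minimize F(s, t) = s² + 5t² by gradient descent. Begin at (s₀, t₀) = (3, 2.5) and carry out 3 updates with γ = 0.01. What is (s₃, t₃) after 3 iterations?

∇F = (2s, 10t)
Step 1: at (3, 2.5), ∇F = (6, 25) → (3, 2.5) − 0.01·(6, 25) = (2.94, 2.25)
Step 2: at (2.94, 2.25), ∇F = (5.88, 22.5) → (2.94, 2.25) − 0.01·(5.88, 22.5) = (2.8812, 2.025)
Step 3: at (2.8812, 2.025), ∇F = (5.7624, 20.25) → (2.8812, 2.025) − 0.01·(5.7624, 20.25) = (2.823576, 1.8225)

(2.823576, 1.8225)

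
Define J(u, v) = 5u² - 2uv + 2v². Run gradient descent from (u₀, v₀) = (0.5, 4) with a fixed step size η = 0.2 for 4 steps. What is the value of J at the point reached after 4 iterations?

6.1330464

∇J = (10u - 2v, -2u + 4v)
(u₁, v₁) = (0.5, 4) − 0.2·(-3, 15) = (1.1, 1)
(u₂, v₂) = (1.1, 1) − 0.2·(9, 1.8) = (-0.7, 0.64)
(u₃, v₃) = (-0.7, 0.64) − 0.2·(-8.28, 3.96) = (0.956, -0.152)
(u₄, v₄) = (0.956, -0.152) − 0.2·(9.864, -2.52) = (-1.0168, 0.352)
J(-1.0168, 0.352) = 6.1330464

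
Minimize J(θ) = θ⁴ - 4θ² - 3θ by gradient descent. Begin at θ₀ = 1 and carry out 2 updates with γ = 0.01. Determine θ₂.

1.13659828

J′(θ) = 4θ³ - 8θ - 3
Step 1: J′(1) = -7; θ₁ = 1 − 0.01·(-7) = 1.07
Step 2: J′(1.07) = -6.659828; θ₂ = 1.07 − 0.01·(-6.659828) = 1.13659828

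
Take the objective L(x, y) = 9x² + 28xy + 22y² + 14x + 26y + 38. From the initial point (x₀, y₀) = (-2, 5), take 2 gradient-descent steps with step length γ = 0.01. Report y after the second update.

∇L = (18x + 28y + 14, 28x + 44y + 26)
Step 1: at (-2, 5), ∇L = (118, 190) → (-2, 5) − 0.01·(118, 190) = (-3.18, 3.1)
Step 2: at (-3.18, 3.1), ∇L = (43.56, 73.36) → (-3.18, 3.1) − 0.01·(43.56, 73.36) = (-3.6156, 2.3664)
y = 2.3664

2.3664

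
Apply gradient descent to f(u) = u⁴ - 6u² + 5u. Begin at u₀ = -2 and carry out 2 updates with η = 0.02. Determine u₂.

-1.92148928

f′(u) = 4u³ - 12u + 5
Step 1: f′(-2) = -3; u₁ = -2 − 0.02·(-3) = -1.94
Step 2: f′(-1.94) = -0.925536; u₂ = -1.94 − 0.02·(-0.925536) = -1.92148928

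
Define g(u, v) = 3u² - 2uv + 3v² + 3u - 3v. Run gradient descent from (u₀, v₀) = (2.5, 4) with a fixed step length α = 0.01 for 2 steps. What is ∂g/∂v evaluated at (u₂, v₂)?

14.52

∇g = (6u - 2v + 3, -2u + 6v - 3)
(u₁, v₁) = (2.5, 4) − 0.01·(10, 16) = (2.4, 3.84)
(u₂, v₂) = (2.4, 3.84) − 0.01·(9.72, 15.24) = (2.3028, 3.6876)
∂g/∂v at (2.3028, 3.6876) = 14.52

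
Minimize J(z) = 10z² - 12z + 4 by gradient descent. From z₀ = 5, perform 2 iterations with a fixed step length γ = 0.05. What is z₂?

0.6

J′(z) = 20z - 12
z₁ = 5 − 0.05·88 = 0.6
z₂ = 0.6 − 0.05·0 = 0.6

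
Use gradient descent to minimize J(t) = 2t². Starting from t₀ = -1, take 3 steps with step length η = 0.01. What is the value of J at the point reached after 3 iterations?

1.565515579392

J′(t) = 4t
t₁ = -1 − 0.01·(-4) = -0.96
t₂ = -0.96 − 0.01·(-3.84) = -0.9216
t₃ = -0.9216 − 0.01·(-3.6864) = -0.884736
J(-0.884736) = 1.565515579392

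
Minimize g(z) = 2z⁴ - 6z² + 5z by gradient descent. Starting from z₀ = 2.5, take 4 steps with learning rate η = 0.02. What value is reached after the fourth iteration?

g′(z) = 8z³ - 12z + 5
z₁ = 2.5 − 0.02·100 = 0.5
z₂ = 0.5 − 0.02·0 = 0.5
z₃ = 0.5 − 0.02·0 = 0.5
z₄ = 0.5 − 0.02·0 = 0.5

0.5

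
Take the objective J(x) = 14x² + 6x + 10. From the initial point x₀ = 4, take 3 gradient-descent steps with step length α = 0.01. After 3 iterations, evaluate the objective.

J′(x) = 28x + 6
x₁ = 4 − 0.01·118 = 2.82
x₂ = 2.82 − 0.01·84.96 = 1.9704
x₃ = 1.9704 − 0.01·61.1712 = 1.358688
J(1.358688) = 43.996591138816

43.996591138816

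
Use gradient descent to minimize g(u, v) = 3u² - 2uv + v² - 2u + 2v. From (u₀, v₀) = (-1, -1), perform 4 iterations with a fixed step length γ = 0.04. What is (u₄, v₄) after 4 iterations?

∇g = (6u - 2v - 2, -2u + 2v + 2)
(u₁, v₁) = (-1, -1) − 0.04·(-6, 2) = (-0.76, -1.08)
(u₂, v₂) = (-0.76, -1.08) − 0.04·(-4.4, 1.36) = (-0.584, -1.1344)
(u₃, v₃) = (-0.584, -1.1344) − 0.04·(-3.2352, 0.8992) = (-0.454592, -1.170368)
(u₄, v₄) = (-0.454592, -1.170368) − 0.04·(-2.386816, 0.568448) = (-0.35911936, -1.19310592)

(-0.35911936, -1.19310592)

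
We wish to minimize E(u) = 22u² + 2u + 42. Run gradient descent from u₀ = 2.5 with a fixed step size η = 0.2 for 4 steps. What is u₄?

E′(u) = 44u + 2
Step 1: E′(2.5) = 112; u₁ = 2.5 − 0.2·112 = -19.9
Step 2: E′(-19.9) = -873.6; u₂ = -19.9 − 0.2·(-873.6) = 154.82
Step 3: E′(154.82) = 6814.08; u₃ = 154.82 − 0.2·6814.08 = -1207.996
Step 4: E′(-1207.996) = -53149.824; u₄ = -1207.996 − 0.2·(-53149.824) = 9421.9688

9421.9688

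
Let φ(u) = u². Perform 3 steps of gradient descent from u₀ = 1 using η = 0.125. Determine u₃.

0.421875

φ′(u) = 2u
u₁ = 1 − 0.125·2 = 0.75
u₂ = 0.75 − 0.125·1.5 = 0.5625
u₃ = 0.5625 − 0.125·1.125 = 0.421875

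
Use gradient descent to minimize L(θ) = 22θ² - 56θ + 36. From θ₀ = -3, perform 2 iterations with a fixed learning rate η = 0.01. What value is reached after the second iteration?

-0.0672

L′(θ) = 44θ - 56
θ₁ = -3 − 0.01·(-188) = -1.12
θ₂ = -1.12 − 0.01·(-105.28) = -0.0672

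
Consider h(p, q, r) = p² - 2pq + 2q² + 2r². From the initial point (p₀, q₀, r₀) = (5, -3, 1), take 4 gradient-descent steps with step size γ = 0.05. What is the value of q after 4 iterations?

∇h = (2p - 2q, -2p + 4q, 4r)
(p₁, q₁, r₁) = (5, -3, 1) − 0.05·(16, -22, 4) = (4.2, -1.9, 0.8)
(p₂, q₂, r₂) = (4.2, -1.9, 0.8) − 0.05·(12.2, -16, 3.2) = (3.59, -1.1, 0.64)
(p₃, q₃, r₃) = (3.59, -1.1, 0.64) − 0.05·(9.38, -11.58, 2.56) = (3.121, -0.521, 0.512)
(p₄, q₄, r₄) = (3.121, -0.521, 0.512) − 0.05·(7.284, -8.326, 2.048) = (2.7568, -0.1047, 0.4096)
q = -0.1047

-0.1047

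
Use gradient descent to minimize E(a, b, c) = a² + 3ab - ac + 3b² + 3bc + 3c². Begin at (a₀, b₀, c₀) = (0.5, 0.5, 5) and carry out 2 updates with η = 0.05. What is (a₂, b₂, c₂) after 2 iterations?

∇E = (2a + 3b - c, 3a + 6b + 3c, -a + 3b + 6c)
Step 1: at (0.5, 0.5, 5), ∇E = (-2.5, 19.5, 31) → (0.5, 0.5, 5) − 0.05·(-2.5, 19.5, 31) = (0.625, -0.475, 3.45)
Step 2: at (0.625, -0.475, 3.45), ∇E = (-3.625, 9.375, 18.65) → (0.625, -0.475, 3.45) − 0.05·(-3.625, 9.375, 18.65) = (0.80625, -0.94375, 2.5175)

(0.80625, -0.94375, 2.5175)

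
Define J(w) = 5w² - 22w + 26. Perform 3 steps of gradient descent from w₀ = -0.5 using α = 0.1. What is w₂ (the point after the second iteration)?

J′(w) = 10w - 22
Step 1: J′(-0.5) = -27; w₁ = -0.5 − 0.1·(-27) = 2.2
Step 2: J′(2.2) = 0; w₂ = 2.2 − 0.1·0 = 2.2

2.2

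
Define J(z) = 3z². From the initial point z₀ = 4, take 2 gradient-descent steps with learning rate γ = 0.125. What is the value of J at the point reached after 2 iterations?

0.1875

J′(z) = 6z
z₁ = 4 − 0.125·24 = 1
z₂ = 1 − 0.125·6 = 0.25
J(0.25) = 0.1875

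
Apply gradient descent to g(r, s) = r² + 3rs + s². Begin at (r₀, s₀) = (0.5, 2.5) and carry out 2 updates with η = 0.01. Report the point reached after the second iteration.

(0.33365, 2.37385)

∇g = (2r + 3s, 3r + 2s)
Step 1: at (0.5, 2.5), ∇g = (8.5, 6.5) → (0.5, 2.5) − 0.01·(8.5, 6.5) = (0.415, 2.435)
Step 2: at (0.415, 2.435), ∇g = (8.135, 6.115) → (0.415, 2.435) − 0.01·(8.135, 6.115) = (0.33365, 2.37385)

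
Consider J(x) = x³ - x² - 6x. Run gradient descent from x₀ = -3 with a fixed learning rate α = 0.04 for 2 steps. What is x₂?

J′(x) = 3x² - 2x - 6
x₁ = -3 − 0.04·27 = -4.08
x₂ = -4.08 − 0.04·52.0992 = -6.163968

-6.163968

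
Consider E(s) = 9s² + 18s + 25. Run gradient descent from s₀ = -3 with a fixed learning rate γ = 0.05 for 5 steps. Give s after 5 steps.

-1.00002

E′(s) = 18s + 18
Step 1: E′(-3) = -36; s₁ = -3 − 0.05·(-36) = -1.2
Step 2: E′(-1.2) = -3.6; s₂ = -1.2 − 0.05·(-3.6) = -1.02
Step 3: E′(-1.02) = -0.36; s₃ = -1.02 − 0.05·(-0.36) = -1.002
Step 4: E′(-1.002) = -0.036; s₄ = -1.002 − 0.05·(-0.036) = -1.0002
Step 5: E′(-1.0002) = -0.0036; s₅ = -1.0002 − 0.05·(-0.0036) = -1.00002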